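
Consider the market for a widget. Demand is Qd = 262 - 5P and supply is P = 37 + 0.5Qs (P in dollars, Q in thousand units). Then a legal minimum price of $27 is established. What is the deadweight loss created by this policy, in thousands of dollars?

Rearranging supply gives Qs = 2P - 74. Setting quantity demanded equal to quantity supplied, 262 - 5P = 2P - 74, gives P* = 48 and Q* = 22.
The floor of 27 is below the equilibrium price 48, so it is not binding; the market clears at P* = 48, Q* = 22.
Since the control does not bind, no trades are prevented and deadweight loss is zero.

0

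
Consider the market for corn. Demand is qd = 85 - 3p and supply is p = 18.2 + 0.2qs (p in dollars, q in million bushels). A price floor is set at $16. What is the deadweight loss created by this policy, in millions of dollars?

Rearranging supply gives qs = 5p - 91. Setting quantity demanded equal to quantity supplied, 85 - 3p = 5p - 91, gives p* = 22 and q* = 19.
Since 16 is below p* = 22, the floor does not bind and the free-market outcome prevails.
Since the control does not bind, no trades are prevented and deadweight loss is zero.

0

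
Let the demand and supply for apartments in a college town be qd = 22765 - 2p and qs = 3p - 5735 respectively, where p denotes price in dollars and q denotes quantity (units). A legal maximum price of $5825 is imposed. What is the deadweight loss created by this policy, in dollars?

0

Equilibrium: 22765 - 2p = 3p - 5735, so 28500 = 5p and p* = 5700, q* = 11365.
Since 5825 is above p* = 5700, the ceiling does not bind and the free-market outcome prevails.
Since the control does not bind, no trades are prevented and deadweight loss is zero.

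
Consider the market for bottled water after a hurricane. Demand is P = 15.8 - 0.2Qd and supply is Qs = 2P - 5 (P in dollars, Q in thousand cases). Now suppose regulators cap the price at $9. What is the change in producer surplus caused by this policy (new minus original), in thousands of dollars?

Rearranging demand gives Qd = 79 - 5P. In a free market, 79 - 5P = 2P - 5 gives the equilibrium P* = 12, Q* = 19.
Since 9 < 12, the ceiling is binding.
At P = 9: Qd = 79 - 5·9 = 34 and Qs = 2·9 - 5 = 13.
Producer surplus without the control is ½ · (12 - 2.5) · 19 = 90.25.
With the ceiling, producers sell 13 units at 9, so PS = ½ · (9 - 2.5) · 13 = 42.25.
Change in producer surplus = 42.25 - 90.25 = -48.

-48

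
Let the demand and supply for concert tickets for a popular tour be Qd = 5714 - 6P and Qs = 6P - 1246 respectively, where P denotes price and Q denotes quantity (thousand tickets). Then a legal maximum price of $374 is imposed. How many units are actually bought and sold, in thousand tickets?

Setting quantity demanded equal to quantity supplied, 5714 - 6P = 6P - 1246, gives P* = 580 and Q* = 2234.
Since 374 < 580, the ceiling is binding.
At P = 374: Qd = 5714 - 6·374 = 3470 and Qs = 6·374 - 1246 = 998.
The quantity actually transacted is the short side, supply: 998.

998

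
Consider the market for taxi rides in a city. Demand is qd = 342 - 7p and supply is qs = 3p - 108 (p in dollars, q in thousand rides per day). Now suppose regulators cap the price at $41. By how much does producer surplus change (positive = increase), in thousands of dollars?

In a free market, 342 - 7p = 3p - 108 gives the equilibrium p* = 45, q* = 27.
Since 41 < 45, the ceiling is binding.
At p = 41: qd = 342 - 7·41 = 55 and qs = 3·41 - 108 = 15.
Producer surplus without the control is ½ · (45 - 36) · 27 = 121.5.
With the ceiling, producers sell 15 units at 41, so PS = ½ · (41 - 36) · 15 = 37.5.
Change in producer surplus = 37.5 - 121.5 = -84.

-84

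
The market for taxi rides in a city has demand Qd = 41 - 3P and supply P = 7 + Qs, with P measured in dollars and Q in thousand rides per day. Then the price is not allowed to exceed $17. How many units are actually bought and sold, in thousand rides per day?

5

Rearranging supply gives Qs = P - 7. Setting quantity demanded equal to quantity supplied, 41 - 3P = P - 7, gives P* = 12 and Q* = 5.
The ceiling of 17 is above the equilibrium price 12, so it is not binding; the market clears at P* = 12, Q* = 5.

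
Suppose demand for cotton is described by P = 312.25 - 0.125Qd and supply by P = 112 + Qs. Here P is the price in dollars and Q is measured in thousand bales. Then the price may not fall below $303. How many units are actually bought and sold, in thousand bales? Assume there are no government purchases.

Rearranging demand gives Qd = 2498 - 8P; rearranging supply gives Qs = P - 112. In a free market, 2498 - 8P = P - 112 gives the equilibrium P* = 290, Q* = 178.
Since 303 > 290, the floor is binding.
At P = 303: Qd = 2498 - 8·303 = 74 and Qs = 303 - 112 = 191.
The quantity actually transacted is the short side, demand: 74.

74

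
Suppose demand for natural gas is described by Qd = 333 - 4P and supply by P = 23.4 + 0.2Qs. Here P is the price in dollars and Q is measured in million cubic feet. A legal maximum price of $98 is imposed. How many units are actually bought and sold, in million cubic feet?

Rearranging supply gives Qs = 5P - 117. Without the control the market clears where 333 - 4P = 5P - 117, i.e. P* = 50 and Q* = 133.
The ceiling of 98 is above the equilibrium price 50, so it is not binding; the market clears at P* = 50, Q* = 133.

133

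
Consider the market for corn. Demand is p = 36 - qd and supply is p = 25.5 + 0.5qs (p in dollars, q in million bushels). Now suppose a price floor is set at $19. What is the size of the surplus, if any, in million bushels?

Rearranging demand gives qd = 36 - p; rearranging supply gives qs = 2p - 51. Setting quantity demanded equal to quantity supplied, 36 - p = 2p - 51, gives p* = 29 and q* = 7.
The floor of 19 is below the equilibrium price 29, so it is not binding; the market clears at p* = 29, q* = 7.
Since the control does not bind, there is no surplus.

0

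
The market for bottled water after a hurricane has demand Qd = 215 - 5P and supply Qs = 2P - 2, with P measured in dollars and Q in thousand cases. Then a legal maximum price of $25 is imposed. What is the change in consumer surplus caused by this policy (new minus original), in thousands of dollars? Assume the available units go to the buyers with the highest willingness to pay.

Setting quantity demanded equal to quantity supplied, 215 - 5P = 2P - 2, gives P* = 31 and Q* = 60.
Because the ceiling (25) lies below the market-clearing price, it is binding.
At P = 25: Qd = 215 - 5·25 = 90 and Qs = 2·25 - 2 = 48.
Consumer surplus without the control is ½ · (43 - 31) · 60 = 360.
With the ceiling, 48 units are sold at 25 (assume they go to the highest-value buyers). The demand price at Q = 48 is 33.4, so CS = ½ · [(43 - 25) + (33.4 - 25)] · 48 = 633.6.
Change in consumer surplus = 633.6 - 360 = 273.6.

273.6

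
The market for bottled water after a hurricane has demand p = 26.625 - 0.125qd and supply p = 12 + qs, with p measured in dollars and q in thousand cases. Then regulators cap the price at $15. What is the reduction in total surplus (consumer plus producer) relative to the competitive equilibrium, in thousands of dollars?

56.25

Rearranging demand gives qd = 213 - 8p; rearranging supply gives qs = p - 12. Setting quantity demanded equal to quantity supplied, 213 - 8p = p - 12, gives p* = 25 and q* = 13.
Because the ceiling (15) lies below the market-clearing price, it is binding.
At p = 15: qd = 213 - 8·15 = 93 and qs = 15 - 12 = 3.
Quantity traded falls to 3. At q = 3 the demand price is (213 - 3)/8 = 26.25 and the supply price is 12 + 3 = 15.
Deadweight loss = ½ · (26.25 - 15) · (13 - 3) = ½ · 11.25 · 10 = 56.25.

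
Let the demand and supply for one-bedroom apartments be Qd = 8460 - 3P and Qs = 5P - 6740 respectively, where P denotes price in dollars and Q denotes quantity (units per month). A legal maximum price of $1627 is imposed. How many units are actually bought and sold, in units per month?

1395

Without the control the market clears where 8460 - 3P = 5P - 6740, i.e. P* = 1900 and Q* = 2760.
The ceiling of 1627 is below the equilibrium price 1900, so it binds.
At P = 1627: Qd = 8460 - 3·1627 = 3579 and Qs = 5·1627 - 6740 = 1395.
The quantity actually transacted is the short side, supply: 1395.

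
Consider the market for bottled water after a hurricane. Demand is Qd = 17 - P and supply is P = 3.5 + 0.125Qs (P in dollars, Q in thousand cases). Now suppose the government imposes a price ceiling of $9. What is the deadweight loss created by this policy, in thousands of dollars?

0

Rearranging supply gives Qs = 8P - 28. In a free market, 17 - P = 8P - 28 gives the equilibrium P* = 5, Q* = 12.
Since 9 is above P* = 5, the ceiling does not bind and the free-market outcome prevails.
Since the control does not bind, no trades are prevented and deadweight loss is zero.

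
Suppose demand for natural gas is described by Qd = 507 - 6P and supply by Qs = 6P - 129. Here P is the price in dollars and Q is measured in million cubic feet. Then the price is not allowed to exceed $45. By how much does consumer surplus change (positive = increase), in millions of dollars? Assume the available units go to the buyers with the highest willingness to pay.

936

In a free market, 507 - 6P = 6P - 129 gives the equilibrium P* = 53, Q* = 189.
The ceiling of 45 is below the equilibrium price 53, so it binds.
At P = 45: Qd = 507 - 6·45 = 237 and Qs = 6·45 - 129 = 141.
Consumer surplus without the control is ½ · (84.5 - 53) · 189 = 2976.75.
With the ceiling, 141 units are sold at 45 (assume they go to the highest-value buyers). The demand price at Q = 141 is 61, so CS = ½ · [(84.5 - 45) + (61 - 45)] · 141 = 3912.75.
Change in consumer surplus = 3912.75 - 2976.75 = 936.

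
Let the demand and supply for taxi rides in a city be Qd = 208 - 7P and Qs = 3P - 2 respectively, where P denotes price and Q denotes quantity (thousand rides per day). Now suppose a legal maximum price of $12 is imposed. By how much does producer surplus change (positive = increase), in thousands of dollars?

-427.5

Setting quantity demanded equal to quantity supplied, 208 - 7P = 3P - 2, gives P* = 21 and Q* = 61.
The ceiling of 12 is below the equilibrium price 21, so it binds.
At P = 12: Qd = 208 - 7·12 = 124 and Qs = 3·12 - 2 = 34.
Producer surplus without the control is ½ · (21 - 2/3) · 61 = 3721/6.
With the ceiling, producers sell 34 units at 12, so PS = ½ · (12 - 2/3) · 34 = 578/3.
Change in producer surplus = 578/3 - 3721/6 = -427.5.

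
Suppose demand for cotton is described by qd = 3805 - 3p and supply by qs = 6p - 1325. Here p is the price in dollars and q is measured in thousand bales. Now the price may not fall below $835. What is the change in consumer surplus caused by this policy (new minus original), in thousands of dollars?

Equilibrium: 3805 - 3p = 6p - 1325, so 5130 = 9p and p* = 570, q* = 2095.
The floor of 835 is above the equilibrium price 570, so it binds.
At p = 835: qd = 3805 - 3·835 = 1300 and qs = 6·835 - 1325 = 3685.
Consumer surplus without the control is ½ · (3805/3 - 570) · 2095 = 4389025/6.
With the floor, consumers buy 1300 units at 835, so CS = ½ · (3805/3 - 835) · 1300 = 845000/3.
Change in consumer surplus = 845000/3 - 4389025/6 = -449837.5.

-449837.5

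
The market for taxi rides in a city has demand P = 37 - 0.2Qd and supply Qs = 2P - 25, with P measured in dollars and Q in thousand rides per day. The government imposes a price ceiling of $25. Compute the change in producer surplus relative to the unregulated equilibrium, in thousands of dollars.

-150

Rearranging demand gives Qd = 185 - 5P. Equilibrium: 185 - 5P = 2P - 25, so 210 = 7P and P* = 30, Q* = 35.
The ceiling of 25 is below the equilibrium price 30, so it binds.
At P = 25: Qd = 185 - 5·25 = 60 and Qs = 2·25 - 25 = 25.
Producer surplus without the control is ½ · (30 - 12.5) · 35 = 306.25.
With the ceiling, producers sell 25 units at 25, so PS = ½ · (25 - 12.5) · 25 = 156.25.
Change in producer surplus = 156.25 - 306.25 = -150.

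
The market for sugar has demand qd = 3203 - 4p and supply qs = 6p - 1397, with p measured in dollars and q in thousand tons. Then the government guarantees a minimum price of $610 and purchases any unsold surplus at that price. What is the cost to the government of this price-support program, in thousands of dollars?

915000

Without the control the market clears where 3203 - 4p = 6p - 1397, i.e. p* = 460 and q* = 1363.
Since 610 > 460, the floor is binding.
At p = 610: qd = 3203 - 4·610 = 763 and qs = 6·610 - 1397 = 2263.
Surplus = qs - qd = 1500.
Government expenditure = surplus × support price = 1500 × 610 = 915000.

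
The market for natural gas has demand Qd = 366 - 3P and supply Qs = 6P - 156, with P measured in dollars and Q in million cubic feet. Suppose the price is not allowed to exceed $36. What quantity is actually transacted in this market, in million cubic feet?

60

Equilibrium: 366 - 3P = 6P - 156, so 522 = 9P and P* = 58, Q* = 192.
Since 36 < 58, the ceiling is binding.
At P = 36: Qd = 366 - 3·36 = 258 and Qs = 6·36 - 156 = 60.
The quantity actually transacted is the short side, supply: 60.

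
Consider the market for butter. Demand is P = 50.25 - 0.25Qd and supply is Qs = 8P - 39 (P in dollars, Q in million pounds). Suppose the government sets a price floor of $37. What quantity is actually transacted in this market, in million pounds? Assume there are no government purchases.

Rearranging demand gives Qd = 201 - 4P. Setting quantity demanded equal to quantity supplied, 201 - 4P = 8P - 39, gives P* = 20 and Q* = 121.
Because the floor (37) lies above the market-clearing price, it is binding.
At P = 37: Qd = 201 - 4·37 = 53 and Qs = 8·37 - 39 = 257.
The quantity actually transacted is the short side, demand: 53.

53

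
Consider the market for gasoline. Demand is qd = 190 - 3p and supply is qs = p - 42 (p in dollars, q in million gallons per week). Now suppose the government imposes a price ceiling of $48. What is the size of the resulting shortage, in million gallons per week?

In a free market, 190 - 3p = p - 42 gives the equilibrium p* = 58, q* = 16.
The ceiling of 48 is below the equilibrium price 58, so it binds.
At p = 48: qd = 190 - 3·48 = 46 and qs = 48 - 42 = 6.
Shortage = qd - qs = 46 - 6 = 40.

40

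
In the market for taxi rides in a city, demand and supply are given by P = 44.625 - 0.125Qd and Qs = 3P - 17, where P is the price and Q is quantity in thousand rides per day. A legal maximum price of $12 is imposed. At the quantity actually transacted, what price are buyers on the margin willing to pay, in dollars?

Rearranging demand gives Qd = 357 - 8P. Equilibrium: 357 - 8P = 3P - 17, so 374 = 11P and P* = 34, Q* = 85.
Because the ceiling (12) lies below the market-clearing price, it is binding.
At P = 12: Qd = 357 - 8·12 = 261 and Qs = 3·12 - 17 = 19.
Only 19 units reach the market. On the demand curve, the marginal buyer's willingness to pay at Q = 19 is (357 - 19)/8 = 42.25.

42.25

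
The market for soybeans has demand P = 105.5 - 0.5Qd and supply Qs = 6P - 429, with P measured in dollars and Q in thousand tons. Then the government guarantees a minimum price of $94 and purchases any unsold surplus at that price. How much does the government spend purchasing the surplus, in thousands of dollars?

Rearranging demand gives Qd = 211 - 2P. Without the control the market clears where 211 - 2P = 6P - 429, i.e. P* = 80 and Q* = 51.
The floor of 94 is above the equilibrium price 80, so it binds.
At P = 94: Qd = 211 - 2·94 = 23 and Qs = 6·94 - 429 = 135.
Surplus = Qs - Qd = 112.
Government expenditure = surplus × support price = 112 × 94 = 10528.

10528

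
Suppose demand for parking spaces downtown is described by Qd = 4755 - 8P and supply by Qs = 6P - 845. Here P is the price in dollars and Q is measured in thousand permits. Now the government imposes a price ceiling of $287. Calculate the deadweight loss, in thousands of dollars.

67037.25

In a free market, 4755 - 8P = 6P - 845 gives the equilibrium P* = 400, Q* = 1555.
Since 287 < 400, the ceiling is binding.
At P = 287: Qd = 4755 - 8·287 = 2459 and Qs = 6·287 - 845 = 877.
Quantity traded falls to 877. At Q = 877 the demand price is (4755 - 877)/8 = 484.75 and the supply price is (845 + 877)/6 = 287.
Deadweight loss = ½ · (484.75 - 287) · (1555 - 877) = ½ · 197.75 · 678 = 67037.25.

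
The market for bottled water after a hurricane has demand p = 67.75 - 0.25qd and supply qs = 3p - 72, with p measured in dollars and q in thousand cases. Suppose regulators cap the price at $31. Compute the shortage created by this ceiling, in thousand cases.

126

Rearranging demand gives qd = 271 - 4p. Setting quantity demanded equal to quantity supplied, 271 - 4p = 3p - 72, gives p* = 49 and q* = 75.
Since 31 < 49, the ceiling is binding.
At p = 31: qd = 271 - 4·31 = 147 and qs = 3·31 - 72 = 21.
Shortage = qd - qs = 147 - 21 = 126.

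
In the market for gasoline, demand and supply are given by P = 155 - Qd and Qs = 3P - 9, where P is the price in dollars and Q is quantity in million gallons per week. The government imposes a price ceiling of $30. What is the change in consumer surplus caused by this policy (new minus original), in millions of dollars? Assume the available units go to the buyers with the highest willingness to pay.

Rearranging demand gives Qd = 155 - P. In a free market, 155 - P = 3P - 9 gives the equilibrium P* = 41, Q* = 114.
Since 30 < 41, the ceiling is binding.
At P = 30: Qd = 155 - 30 = 125 and Qs = 3·30 - 9 = 81.
Consumer surplus without the control is ½ · (155 - 41) · 114 = 6498.
With the ceiling, 81 units are sold at 30 (assume they go to the highest-value buyers). The demand price at Q = 81 is 74, so CS = ½ · [(155 - 30) + (74 - 30)] · 81 = 6844.5.
Change in consumer surplus = 6844.5 - 6498 = 346.5.

346.5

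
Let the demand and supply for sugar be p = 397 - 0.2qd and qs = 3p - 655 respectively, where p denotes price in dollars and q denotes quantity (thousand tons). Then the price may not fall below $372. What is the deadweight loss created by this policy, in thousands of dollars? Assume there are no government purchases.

Rearranging demand gives qd = 1985 - 5p. In a free market, 1985 - 5p = 3p - 655 gives the equilibrium p* = 330, q* = 335.
The floor of 372 is above the equilibrium price 330, so it binds.
At p = 372: qd = 1985 - 5·372 = 125 and qs = 3·372 - 655 = 461.
Quantity traded falls to 125. At q = 125 the demand price is (1985 - 125)/5 = 372 and the supply price is (655 + 125)/3 = 260.
Deadweight loss = ½ · (372 - 260) · (335 - 125) = ½ · 112 · 210 = 11760.

11760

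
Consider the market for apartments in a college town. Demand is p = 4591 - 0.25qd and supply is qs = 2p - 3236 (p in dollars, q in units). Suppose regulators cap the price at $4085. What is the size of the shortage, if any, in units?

0

Rearranging demand gives qd = 18364 - 4p. Without the control the market clears where 18364 - 4p = 2p - 3236, i.e. p* = 3600 and q* = 3964.
The ceiling of 4085 is above the equilibrium price 3600, so it is not binding; the market clears at p* = 3600, q* = 3964.
Since the control does not bind, there is no shortage.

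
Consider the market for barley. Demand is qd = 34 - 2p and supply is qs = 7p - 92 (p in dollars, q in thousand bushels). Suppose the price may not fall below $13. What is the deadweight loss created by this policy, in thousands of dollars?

Equilibrium: 34 - 2p = 7p - 92, so 126 = 9p and p* = 14, q* = 6.
The floor of 13 is below the equilibrium price 14, so it is not binding; the market clears at p* = 14, q* = 6.
Since the control does not bind, no trades are prevented and deadweight loss is zero.

0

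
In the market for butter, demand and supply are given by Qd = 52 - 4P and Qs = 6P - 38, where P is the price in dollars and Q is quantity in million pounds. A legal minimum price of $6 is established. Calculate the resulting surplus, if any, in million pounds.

Setting quantity demanded equal to quantity supplied, 52 - 4P = 6P - 38, gives P* = 9 and Q* = 16.
The floor of 6 is below the equilibrium price 9, so it is not binding; the market clears at P* = 9, Q* = 16.
Since the control does not bind, there is no surplus.

0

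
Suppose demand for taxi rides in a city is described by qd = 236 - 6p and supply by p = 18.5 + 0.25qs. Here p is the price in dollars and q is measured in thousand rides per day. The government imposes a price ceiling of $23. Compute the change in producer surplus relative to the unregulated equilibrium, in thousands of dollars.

-272

Rearranging supply gives qs = 4p - 74. In a free market, 236 - 6p = 4p - 74 gives the equilibrium p* = 31, q* = 50.
Because the ceiling (23) lies below the market-clearing price, it is binding.
At p = 23: qd = 236 - 6·23 = 98 and qs = 4·23 - 74 = 18.
Producer surplus without the control is ½ · (31 - 18.5) · 50 = 312.5.
With the ceiling, producers sell 18 units at 23, so PS = ½ · (23 - 18.5) · 18 = 40.5.
Change in producer surplus = 40.5 - 312.5 = -272.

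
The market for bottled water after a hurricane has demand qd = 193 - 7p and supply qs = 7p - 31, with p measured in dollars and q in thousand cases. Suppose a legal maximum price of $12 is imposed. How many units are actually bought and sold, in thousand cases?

53

Without the control the market clears where 193 - 7p = 7p - 31, i.e. p* = 16 and q* = 81.
Since 12 < 16, the ceiling is binding.
At p = 12: qd = 193 - 7·12 = 109 and qs = 7·12 - 31 = 53.
The quantity actually transacted is the short side, supply: 53.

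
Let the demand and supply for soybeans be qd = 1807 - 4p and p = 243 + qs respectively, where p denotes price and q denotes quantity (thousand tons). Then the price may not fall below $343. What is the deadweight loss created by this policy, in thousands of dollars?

0

Rearranging supply gives qs = p - 243. Equilibrium: 1807 - 4p = p - 243, so 2050 = 5p and p* = 410, q* = 167.
Since 343 is below p* = 410, the floor does not bind and the free-market outcome prevails.
Since the control does not bind, no trades are prevented and deadweight loss is zero.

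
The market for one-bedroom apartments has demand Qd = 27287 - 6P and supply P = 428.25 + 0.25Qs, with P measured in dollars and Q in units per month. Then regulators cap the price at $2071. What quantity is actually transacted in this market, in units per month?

Rearranging supply gives Qs = 4P - 1713. In a free market, 27287 - 6P = 4P - 1713 gives the equilibrium P* = 2900, Q* = 9887.
Since 2071 < 2900, the ceiling is binding.
At P = 2071: Qd = 27287 - 6·2071 = 14861 and Qs = 4·2071 - 1713 = 6571.
The quantity actually transacted is the short side, supply: 6571.

6571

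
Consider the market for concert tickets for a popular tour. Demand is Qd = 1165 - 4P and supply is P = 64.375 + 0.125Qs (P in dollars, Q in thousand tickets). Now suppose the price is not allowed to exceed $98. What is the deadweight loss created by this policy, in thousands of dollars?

Rearranging supply gives Qs = 8P - 515. Equilibrium: 1165 - 4P = 8P - 515, so 1680 = 12P and P* = 140, Q* = 605.
Since 98 < 140, the ceiling is binding.
At P = 98: Qd = 1165 - 4·98 = 773 and Qs = 8·98 - 515 = 269.
Quantity traded falls to 269. At Q = 269 the demand price is (1165 - 269)/4 = 224 and the supply price is (515 + 269)/8 = 98.
Deadweight loss = ½ · (224 - 98) · (605 - 269) = ½ · 126 · 336 = 21168.

21168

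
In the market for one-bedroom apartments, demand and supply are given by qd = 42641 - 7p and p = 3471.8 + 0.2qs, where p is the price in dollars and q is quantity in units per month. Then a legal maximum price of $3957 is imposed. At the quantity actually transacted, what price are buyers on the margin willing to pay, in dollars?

Rearranging supply gives qs = 5p - 17359. Equilibrium: 42641 - 7p = 5p - 17359, so 60000 = 12p and p* = 5000, q* = 7641.
The ceiling of 3957 is below the equilibrium price 5000, so it binds.
At p = 3957: qd = 42641 - 7·3957 = 14942 and qs = 5·3957 - 17359 = 2426.
Only 2426 units reach the market. On the demand curve, the marginal buyer's willingness to pay at q = 2426 is (42641 - 2426)/7 = 5745.

5745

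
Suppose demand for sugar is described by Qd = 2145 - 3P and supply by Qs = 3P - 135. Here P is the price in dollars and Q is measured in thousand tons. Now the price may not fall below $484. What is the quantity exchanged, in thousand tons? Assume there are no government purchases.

693

In a free market, 2145 - 3P = 3P - 135 gives the equilibrium P* = 380, Q* = 1005.
The floor of 484 is above the equilibrium price 380, so it binds.
At P = 484: Qd = 2145 - 3·484 = 693 and Qs = 3·484 - 135 = 1317.
The quantity actually transacted is the short side, demand: 693.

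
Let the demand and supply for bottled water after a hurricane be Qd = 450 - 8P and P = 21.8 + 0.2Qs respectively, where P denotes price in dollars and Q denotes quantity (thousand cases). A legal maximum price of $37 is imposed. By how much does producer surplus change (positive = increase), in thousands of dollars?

Rearranging supply gives Qs = 5P - 109. Equilibrium: 450 - 8P = 5P - 109, so 559 = 13P and P* = 43, Q* = 106.
The ceiling of 37 is below the equilibrium price 43, so it binds.
At P = 37: Qd = 450 - 8·37 = 154 and Qs = 5·37 - 109 = 76.
Producer surplus without the control is ½ · (43 - 21.8) · 106 = 1123.6.
With the ceiling, producers sell 76 units at 37, so PS = ½ · (37 - 21.8) · 76 = 577.6.
Change in producer surplus = 577.6 - 1123.6 = -546.

-546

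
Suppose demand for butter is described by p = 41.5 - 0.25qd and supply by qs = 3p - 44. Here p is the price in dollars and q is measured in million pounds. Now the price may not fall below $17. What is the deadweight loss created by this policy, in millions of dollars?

Rearranging demand gives qd = 166 - 4p. Equilibrium: 166 - 4p = 3p - 44, so 210 = 7p and p* = 30, q* = 46.
The floor of 17 is below the equilibrium price 30, so it is not binding; the market clears at p* = 30, q* = 46.
Since the control does not bind, no trades are prevented and deadweight loss is zero.

0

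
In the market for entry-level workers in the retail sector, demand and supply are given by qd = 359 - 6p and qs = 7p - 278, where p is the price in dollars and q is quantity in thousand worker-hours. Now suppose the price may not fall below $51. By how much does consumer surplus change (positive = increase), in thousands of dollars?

In a free market, 359 - 6p = 7p - 278 gives the equilibrium p* = 49, q* = 65.
Because the floor (51) lies above the market-clearing price, it is binding.
At p = 51: qd = 359 - 6·51 = 53 and qs = 7·51 - 278 = 79.
Consumer surplus without the control is ½ · (359/6 - 49) · 65 = 4225/12.
With the floor, consumers buy 53 units at 51, so CS = ½ · (359/6 - 51) · 53 = 2809/12.
Change in consumer surplus = 2809/12 - 4225/12 = -118.

-118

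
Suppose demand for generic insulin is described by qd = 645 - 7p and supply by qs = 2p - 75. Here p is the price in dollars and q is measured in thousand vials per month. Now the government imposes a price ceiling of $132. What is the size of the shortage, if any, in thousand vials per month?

Setting quantity demanded equal to quantity supplied, 645 - 7p = 2p - 75, gives p* = 80 and q* = 85.
Since 132 is above p* = 80, the ceiling does not bind and the free-market outcome prevails.
Since the control does not bind, there is no shortage.

0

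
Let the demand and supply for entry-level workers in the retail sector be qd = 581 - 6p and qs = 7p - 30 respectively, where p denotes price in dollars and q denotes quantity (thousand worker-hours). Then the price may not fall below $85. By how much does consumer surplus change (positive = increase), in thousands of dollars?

Without the control the market clears where 581 - 6p = 7p - 30, i.e. p* = 47 and q* = 299.
Because the floor (85) lies above the market-clearing price, it is binding.
At p = 85: qd = 581 - 6·85 = 71 and qs = 7·85 - 30 = 565.
Consumer surplus without the control is ½ · (581/6 - 47) · 299 = 89401/12.
With the floor, consumers buy 71 units at 85, so CS = ½ · (581/6 - 85) · 71 = 5041/12.
Change in consumer surplus = 5041/12 - 89401/12 = -7030.

-7030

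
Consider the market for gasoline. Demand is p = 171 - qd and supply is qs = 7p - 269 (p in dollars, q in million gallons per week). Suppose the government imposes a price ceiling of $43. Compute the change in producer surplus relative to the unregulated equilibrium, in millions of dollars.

Rearranging demand gives qd = 171 - p. Setting quantity demanded equal to quantity supplied, 171 - p = 7p - 269, gives p* = 55 and q* = 116.
The ceiling of 43 is below the equilibrium price 55, so it binds.
At p = 43: qd = 171 - 43 = 128 and qs = 7·43 - 269 = 32.
Producer surplus without the control is ½ · (55 - 269/7) · 116 = 6728/7.
With the ceiling, producers sell 32 units at 43, so PS = ½ · (43 - 269/7) · 32 = 512/7.
Change in producer surplus = 512/7 - 6728/7 = -888.

-888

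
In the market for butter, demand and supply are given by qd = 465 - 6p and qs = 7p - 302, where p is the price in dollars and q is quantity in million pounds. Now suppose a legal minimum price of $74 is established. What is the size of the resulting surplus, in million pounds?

Equilibrium: 465 - 6p = 7p - 302, so 767 = 13p and p* = 59, q* = 111.
Since 74 > 59, the floor is binding.
At p = 74: qd = 465 - 6·74 = 21 and qs = 7·74 - 302 = 216.
Surplus = qs - qd = 216 - 21 = 195.

195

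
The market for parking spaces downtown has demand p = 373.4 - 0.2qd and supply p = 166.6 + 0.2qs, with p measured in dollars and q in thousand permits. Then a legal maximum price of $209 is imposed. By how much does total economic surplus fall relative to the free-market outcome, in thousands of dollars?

18605

Rearranging demand gives qd = 1867 - 5p; rearranging supply gives qs = 5p - 833. In a free market, 1867 - 5p = 5p - 833 gives the equilibrium p* = 270, q* = 517.
Since 209 < 270, the ceiling is binding.
At p = 209: qd = 1867 - 5·209 = 822 and qs = 5·209 - 833 = 212.
Quantity traded falls to 212. At q = 212 the demand price is (1867 - 212)/5 = 331 and the supply price is (833 + 212)/5 = 209.
Deadweight loss = ½ · (331 - 209) · (517 - 212) = ½ · 122 · 305 = 18605.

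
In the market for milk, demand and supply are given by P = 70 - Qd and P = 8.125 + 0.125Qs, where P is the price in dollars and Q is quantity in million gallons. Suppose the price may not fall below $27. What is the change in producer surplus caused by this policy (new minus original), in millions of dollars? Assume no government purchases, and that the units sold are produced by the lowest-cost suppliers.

507

Rearranging demand gives Qd = 70 - P; rearranging supply gives Qs = 8P - 65. Setting quantity demanded equal to quantity supplied, 70 - P = 8P - 65, gives P* = 15 and Q* = 55.
Because the floor (27) lies above the market-clearing price, it is binding.
At P = 27: Qd = 70 - 27 = 43 and Qs = 8·27 - 65 = 151.
Producer surplus without the control is ½ · (15 - 8.125) · 55 = 189.0625.
With the floor, 43 units are sold at 27. The supply price at Q = 43 is 13.5, so PS = ½ · [(27 - 8.125) + (27 - 13.5)] · 43 = 696.0625.
Change in producer surplus = 696.0625 - 189.0625 = 507.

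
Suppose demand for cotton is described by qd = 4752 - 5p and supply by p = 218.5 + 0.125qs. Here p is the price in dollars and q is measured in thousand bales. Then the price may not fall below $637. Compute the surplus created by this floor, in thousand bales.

Rearranging supply gives qs = 8p - 1748. In a free market, 4752 - 5p = 8p - 1748 gives the equilibrium p* = 500, q* = 2252.
Since 637 > 500, the floor is binding.
At p = 637: qd = 4752 - 5·637 = 1567 and qs = 8·637 - 1748 = 3348.
Surplus = qs - qd = 3348 - 1567 = 1781.

1781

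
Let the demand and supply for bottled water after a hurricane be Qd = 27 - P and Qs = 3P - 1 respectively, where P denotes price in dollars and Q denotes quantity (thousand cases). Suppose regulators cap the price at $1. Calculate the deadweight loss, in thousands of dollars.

216

Without the control the market clears where 27 - P = 3P - 1, i.e. P* = 7 and Q* = 20.
The ceiling of 1 is below the equilibrium price 7, so it binds.
At P = 1: Qd = 27 - 1 = 26 and Qs = 3·1 - 1 = 2.
Quantity traded falls to 2. At Q = 2 the demand price is 27 - 2 = 25 and the supply price is (1 + 2)/3 = 1.
Deadweight loss = ½ · (25 - 1) · (20 - 2) = ½ · 24 · 18 = 216.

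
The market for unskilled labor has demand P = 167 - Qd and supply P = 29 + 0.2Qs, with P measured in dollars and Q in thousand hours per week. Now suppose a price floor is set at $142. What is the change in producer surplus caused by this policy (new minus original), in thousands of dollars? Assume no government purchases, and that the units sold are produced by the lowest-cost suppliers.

Rearranging demand gives Qd = 167 - P; rearranging supply gives Qs = 5P - 145. Setting quantity demanded equal to quantity supplied, 167 - P = 5P - 145, gives P* = 52 and Q* = 115.
The floor of 142 is above the equilibrium price 52, so it binds.
At P = 142: Qd = 167 - 142 = 25 and Qs = 5·142 - 145 = 565.
Producer surplus without the control is ½ · (52 - 29) · 115 = 1322.5.
With the floor, 25 units are sold at 142. The supply price at Q = 25 is 34, so PS = ½ · [(142 - 29) + (142 - 34)] · 25 = 2762.5.
Change in producer surplus = 2762.5 - 1322.5 = 1440.

1440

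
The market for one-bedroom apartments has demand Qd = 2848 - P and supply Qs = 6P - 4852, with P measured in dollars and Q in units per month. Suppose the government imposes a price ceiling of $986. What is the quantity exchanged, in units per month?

1064

Equilibrium: 2848 - P = 6P - 4852, so 7700 = 7P and P* = 1100, Q* = 1748.
The ceiling of 986 is below the equilibrium price 1100, so it binds.
At P = 986: Qd = 2848 - 986 = 1862 and Qs = 6·986 - 4852 = 1064.
The quantity actually transacted is the short side, supply: 1064.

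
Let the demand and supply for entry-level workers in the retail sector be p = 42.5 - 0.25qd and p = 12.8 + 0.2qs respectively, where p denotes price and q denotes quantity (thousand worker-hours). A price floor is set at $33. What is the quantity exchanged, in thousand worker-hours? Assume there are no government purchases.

38

Rearranging demand gives qd = 170 - 4p; rearranging supply gives qs = 5p - 64. Equilibrium: 170 - 4p = 5p - 64, so 234 = 9p and p* = 26, q* = 66.
The floor of 33 is above the equilibrium price 26, so it binds.
At p = 33: qd = 170 - 4·33 = 38 and qs = 5·33 - 64 = 101.
The quantity actually transacted is the short side, demand: 38.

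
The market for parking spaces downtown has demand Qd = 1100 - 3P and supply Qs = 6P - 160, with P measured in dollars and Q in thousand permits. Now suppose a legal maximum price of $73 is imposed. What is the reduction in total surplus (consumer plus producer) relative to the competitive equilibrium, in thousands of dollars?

Without the control the market clears where 1100 - 3P = 6P - 160, i.e. P* = 140 and Q* = 680.
Since 73 < 140, the ceiling is binding.
At P = 73: Qd = 1100 - 3·73 = 881 and Qs = 6·73 - 160 = 278.
Quantity traded falls to 278. At Q = 278 the demand price is (1100 - 278)/3 = 274 and the supply price is (160 + 278)/6 = 73.
Deadweight loss = ½ · (274 - 73) · (680 - 278) = ½ · 201 · 402 = 40401.

40401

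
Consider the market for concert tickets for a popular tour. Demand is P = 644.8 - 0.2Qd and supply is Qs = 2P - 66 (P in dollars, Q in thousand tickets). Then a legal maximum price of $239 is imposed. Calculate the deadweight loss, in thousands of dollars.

Rearranging demand gives Qd = 3224 - 5P. Equilibrium: 3224 - 5P = 2P - 66, so 3290 = 7P and P* = 470, Q* = 874.
The ceiling of 239 is below the equilibrium price 470, so it binds.
At P = 239: Qd = 3224 - 5·239 = 2029 and Qs = 2·239 - 66 = 412.
Quantity traded falls to 412. At Q = 412 the demand price is (3224 - 412)/5 = 562.4 and the supply price is (66 + 412)/2 = 239.
Deadweight loss = ½ · (562.4 - 239) · (874 - 412) = ½ · 323.4 · 462 = 74705.4.

74705.4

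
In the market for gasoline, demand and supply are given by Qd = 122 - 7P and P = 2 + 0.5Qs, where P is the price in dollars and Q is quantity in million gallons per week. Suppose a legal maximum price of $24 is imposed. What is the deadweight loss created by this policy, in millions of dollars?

Rearranging supply gives Qs = 2P - 4. Setting quantity demanded equal to quantity supplied, 122 - 7P = 2P - 4, gives P* = 14 and Q* = 24.
Since 24 is above P* = 14, the ceiling does not bind and the free-market outcome prevails.
Since the control does not bind, no trades are prevented and deadweight loss is zero.

0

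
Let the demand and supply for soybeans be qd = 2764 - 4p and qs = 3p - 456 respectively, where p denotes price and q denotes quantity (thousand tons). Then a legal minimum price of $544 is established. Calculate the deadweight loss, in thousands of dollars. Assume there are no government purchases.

Setting quantity demanded equal to quantity supplied, 2764 - 4p = 3p - 456, gives p* = 460 and q* = 924.
Since 544 > 460, the floor is binding.
At p = 544: qd = 2764 - 4·544 = 588 and qs = 3·544 - 456 = 1176.
Quantity traded falls to 588. At q = 588 the demand price is (2764 - 588)/4 = 544 and the supply price is (456 + 588)/3 = 348.
Deadweight loss = ½ · (544 - 348) · (924 - 588) = ½ · 196 · 336 = 32928.

32928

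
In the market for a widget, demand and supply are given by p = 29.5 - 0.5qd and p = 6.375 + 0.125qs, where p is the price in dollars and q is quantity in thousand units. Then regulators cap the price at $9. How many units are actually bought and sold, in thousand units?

21

Rearranging demand gives qd = 59 - 2p; rearranging supply gives qs = 8p - 51. Without the control the market clears where 59 - 2p = 8p - 51, i.e. p* = 11 and q* = 37.
Since 9 < 11, the ceiling is binding.
At p = 9: qd = 59 - 2·9 = 41 and qs = 8·9 - 51 = 21.
The quantity actually transacted is the short side, supply: 21.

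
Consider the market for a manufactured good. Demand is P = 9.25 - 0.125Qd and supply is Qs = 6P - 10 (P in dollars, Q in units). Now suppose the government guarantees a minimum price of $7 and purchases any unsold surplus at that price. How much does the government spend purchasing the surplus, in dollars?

Rearranging demand gives Qd = 74 - 8P. Without the control the market clears where 74 - 8P = 6P - 10, i.e. P* = 6 and Q* = 26.
Since 7 > 6, the floor is binding.
At P = 7: Qd = 74 - 8·7 = 18 and Qs = 6·7 - 10 = 32.
Surplus = Qs - Qd = 14.
Government expenditure = surplus × support price = 14 × 7 = 98.

98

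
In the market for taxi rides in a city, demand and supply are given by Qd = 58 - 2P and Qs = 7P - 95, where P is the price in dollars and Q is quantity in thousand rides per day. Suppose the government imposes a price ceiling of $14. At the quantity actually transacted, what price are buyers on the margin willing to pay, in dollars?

27.5

Setting quantity demanded equal to quantity supplied, 58 - 2P = 7P - 95, gives P* = 17 and Q* = 24.
Because the ceiling (14) lies below the market-clearing price, it is binding.
At P = 14: Qd = 58 - 2·14 = 30 and Qs = 7·14 - 95 = 3.
Only 3 units reach the market. On the demand curve, the marginal buyer's willingness to pay at Q = 3 is (58 - 3)/2 = 27.5.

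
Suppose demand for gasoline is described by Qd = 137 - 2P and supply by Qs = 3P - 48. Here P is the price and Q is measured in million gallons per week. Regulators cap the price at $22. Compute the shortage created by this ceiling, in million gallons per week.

In a free market, 137 - 2P = 3P - 48 gives the equilibrium P* = 37, Q* = 63.
Since 22 < 37, the ceiling is binding.
At P = 22: Qd = 137 - 2·22 = 93 and Qs = 3·22 - 48 = 18.
Shortage = Qd - Qs = 93 - 18 = 75.

75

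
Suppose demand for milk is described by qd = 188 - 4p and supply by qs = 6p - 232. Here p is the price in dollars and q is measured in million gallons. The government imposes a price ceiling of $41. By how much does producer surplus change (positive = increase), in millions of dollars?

Without the control the market clears where 188 - 4p = 6p - 232, i.e. p* = 42 and q* = 20.
Because the ceiling (41) lies below the market-clearing price, it is binding.
At p = 41: qd = 188 - 4·41 = 24 and qs = 6·41 - 232 = 14.
Producer surplus without the control is ½ · (42 - 116/3) · 20 = 100/3.
With the ceiling, producers sell 14 units at 41, so PS = ½ · (41 - 116/3) · 14 = 49/3.
Change in producer surplus = 49/3 - 100/3 = -17.

-17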